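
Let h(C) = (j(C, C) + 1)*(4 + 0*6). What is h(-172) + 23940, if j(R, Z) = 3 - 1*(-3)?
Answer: 23968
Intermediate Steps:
j(R, Z) = 6 (j(R, Z) = 3 + 3 = 6)
h(C) = 28 (h(C) = (6 + 1)*(4 + 0*6) = 7*(4 + 0) = 7*4 = 28)
h(-172) + 23940 = 28 + 23940 = 23968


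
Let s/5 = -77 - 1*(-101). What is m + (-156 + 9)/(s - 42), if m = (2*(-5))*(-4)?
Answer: 991/26 ≈ 38.115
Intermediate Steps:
s = 120 (s = 5*(-77 - 1*(-101)) = 5*(-77 + 101) = 5*24 = 120)
m = 40 (m = -10*(-4) = 40)
m + (-156 + 9)/(s - 42) = 40 + (-156 + 9)/(120 - 42) = 40 - 147/78 = 40 - 147*1/78 = 40 - 49/26 = 991/26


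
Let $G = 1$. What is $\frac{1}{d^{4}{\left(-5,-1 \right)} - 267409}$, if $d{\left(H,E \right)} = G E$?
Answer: $- \frac{1}{267408} \approx -3.7396 \cdot 10^{-6}$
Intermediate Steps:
$d{\left(H,E \right)} = E$ ($d{\left(H,E \right)} = 1 E = E$)
$\frac{1}{d^{4}{\left(-5,-1 \right)} - 267409} = \frac{1}{\left(-1\right)^{4} - 267409} = \frac{1}{1 - 267409} = \frac{1}{-267408} = - \frac{1}{267408}$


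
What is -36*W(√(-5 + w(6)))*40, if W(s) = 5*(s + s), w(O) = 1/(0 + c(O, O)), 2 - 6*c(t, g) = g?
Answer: -7200*I*√26 ≈ -36713.0*I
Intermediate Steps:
c(t, g) = ⅓ - g/6
w(O) = 1/(⅓ - O/6) (w(O) = 1/(0 + (⅓ - O/6)) = 1/(⅓ - O/6))
W(s) = 10*s (W(s) = 5*(2*s) = 10*s)
-36*W(√(-5 + w(6)))*40 = -360*√(-5 - 6/(-2 + 6))*40 = -360*√(-5 - 6/4)*40 = -360*√(-5 - 6*¼)*40 = -360*√(-5 - 3/2)*40 = -360*√(-13/2)*40 = -360*I*√26/2*40 = -180*I*√26*40 = -7200*I*√26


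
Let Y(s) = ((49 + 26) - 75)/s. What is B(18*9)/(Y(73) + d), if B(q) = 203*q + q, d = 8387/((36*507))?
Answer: 603192096/8387 ≈ 71920.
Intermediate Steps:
d = 8387/18252 ≈ 0.45951
B(q) = 204*q
Y(s) = 0 (Y(s) = (75 - 75)/s = 0/s = 0)
B(18*9)/(Y(73) + d) = (204*(18*9))/(0 + 8387/18252) = (204*162)/(8387/18252) = 33048*(18252/8387) = 603192096/8387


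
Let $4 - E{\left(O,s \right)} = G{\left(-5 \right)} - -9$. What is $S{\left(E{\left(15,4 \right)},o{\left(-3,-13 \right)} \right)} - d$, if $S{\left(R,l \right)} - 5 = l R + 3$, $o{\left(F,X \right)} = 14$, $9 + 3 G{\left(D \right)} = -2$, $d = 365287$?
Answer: $- \frac{1095893}{3} \approx -3.653 \cdot 10^{5}$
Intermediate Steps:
$G{\left(D \right)} = - \frac{11}{3}$ ($G{\left(D \right)} = -3 + \frac{1}{3} \left(-2\right) = -3 - \frac{2}{3} = - \frac{11}{3}$)
$E{\left(O,s \right)} = - \frac{4}{3}$ ($E{\left(O,s \right)} = 4 - \left(- \frac{11}{3} - -9\right) = 4 - \left(- \frac{11}{3} + 9\right) = 4 - \frac{16}{3} = - \frac{4}{3}$)
$S{\left(R,l \right)} = 8 + R l$ ($S{\left(R,l \right)} = 5 + \left(l R + 3\right) = 5 + \left(R l + 3\right) = 5 + \left(3 + R l\right) = 8 + R l$)
$S{\left(E{\left(15,4 \right)},o{\left(-3,-13 \right)} \right)} - d = \left(8 - \frac{56}{3}\right) - 365287 = - \frac{32}{3} - 365287 = - \frac{1095893}{3}$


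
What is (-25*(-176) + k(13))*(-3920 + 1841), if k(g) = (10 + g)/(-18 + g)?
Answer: -45690183/5 ≈ -9.1380e+6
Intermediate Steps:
k(g) = (10 + g)/(-18 + g)
(-25*(-176) + k(13))*(-3920 + 1841) = (-25*(-176) + (10 + 13)/(-18 + 13))*(-3920 + 1841) = (4400 + 23/(-5))*(-2079) = (4400 - 1/5*23)*(-2079) = (4400 - 23/5)*(-2079) = (21977/5)*(-2079) = -45690183/5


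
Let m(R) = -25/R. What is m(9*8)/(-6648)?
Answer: 25/478656 ≈ 5.2230e-5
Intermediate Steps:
m(9*8)/(-6648) = -25/(9*8)/(-6648) = -25/72*(-1/6648) = 25/478656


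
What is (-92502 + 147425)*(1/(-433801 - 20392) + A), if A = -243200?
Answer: -6066780168259723/454193 ≈ -1.3357e+10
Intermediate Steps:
(-92502 + 147425)*(1/(-433801 - 20392) + A) = (-92502 + 147425)*(1/(-433801 - 20392) - 243200) = 54923*(1/(-454193) - 243200) = 54923*(-1/454193 - 243200) = 54923*(-110459737601/454193) = -6066780168259723/454193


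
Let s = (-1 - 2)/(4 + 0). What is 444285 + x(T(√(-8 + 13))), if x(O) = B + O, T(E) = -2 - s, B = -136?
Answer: 1776591/4 ≈ 4.4415e+5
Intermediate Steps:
s = -¾ (s = -3/4 = -3*¼ = -¾ ≈ -0.75000)
T(E) = -5/4 (T(E) = -2 - 1*(-¾) = -2 + ¾ = -5/4)
x(O) = -136 + O
444285 + x(T(√(-8 + 13))) = 444285 + (-136 - 5/4) = 444285 - 549/4 = 1776591/4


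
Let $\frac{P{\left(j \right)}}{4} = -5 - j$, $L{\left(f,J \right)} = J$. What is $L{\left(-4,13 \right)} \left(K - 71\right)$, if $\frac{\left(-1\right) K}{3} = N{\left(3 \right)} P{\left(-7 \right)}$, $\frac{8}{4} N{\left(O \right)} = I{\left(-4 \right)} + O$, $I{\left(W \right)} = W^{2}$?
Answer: $-3887$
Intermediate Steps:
$P{\left(j \right)} = -20 - 4 j$ ($P{\left(j \right)} = 4 \left(-5 - j\right) = -20 - 4 j$)
$N{\left(O \right)} = 8 + \frac{O}{2}$ ($N{\left(O \right)} = \frac{\left(-4\right)^{2} + O}{2} = \frac{16 + O}{2} = 8 + \frac{O}{2}$)
$K = -228$ ($K = - 3 \left(8 + \frac{1}{2} \cdot 3\right) \left(-20 - -28\right) = - 3 \left(8 + \frac{3}{2}\right) \left(-20 + 28\right) = - 3 \cdot \frac{19}{2} \cdot 8 = \left(-3\right) 76 = -228$)
$L{\left(-4,13 \right)} \left(K - 71\right) = 13 \left(-228 - 71\right) = 13 \left(-299\right) = -3887$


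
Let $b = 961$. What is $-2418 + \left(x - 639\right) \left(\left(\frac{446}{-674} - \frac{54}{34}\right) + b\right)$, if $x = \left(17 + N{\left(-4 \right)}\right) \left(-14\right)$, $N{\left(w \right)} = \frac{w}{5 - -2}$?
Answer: $- \frac{4786990773}{5729} \approx -8.3557 \cdot 10^{5}$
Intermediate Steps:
$N{\left(w \right)} = \frac{w}{7}$ ($N{\left(w \right)} = \frac{w}{5 + 2} = \frac{w}{7}$)
$x = -230$ ($x = \left(17 + \frac{1}{7} \left(-4\right)\right) \left(-14\right) = \left(17 - \frac{4}{7}\right) \left(-14\right) = \frac{115}{7} \left(-14\right) = -230$)
$-2418 + \left(x - 639\right) \left(\left(\frac{446}{-674} - \frac{54}{34}\right) + b\right) = -2418 + \left(-230 - 639\right) \left(\left(\frac{446}{-674} - \frac{54}{34}\right) + 961\right) = -2418 - 869 \left(\left(446 \left(- \frac{1}{674}\right) - \frac{27}{17}\right) + 961\right) = -2418 - 869 \left(\left(- \frac{223}{337} - \frac{27}{17}\right) + 961\right) = -2418 - 869 \left(- \frac{12890}{5729} + 961\right) = -2418 - \frac{4773138051}{5729} = - \frac{4786990773}{5729}$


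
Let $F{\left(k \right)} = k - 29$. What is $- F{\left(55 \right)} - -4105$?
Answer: $4079$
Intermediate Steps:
$F{\left(k \right)} = -29 + k$
$- F{\left(55 \right)} - -4105 = - (-29 + 55) - -4105 = \left(-1\right) 26 + 4105 = -26 + 4105 = 4079$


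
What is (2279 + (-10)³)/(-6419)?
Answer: -1279/6419 ≈ -0.19925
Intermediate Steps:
(2279 + (-10)³)/(-6419) = (2279 - 1000)*(-1/6419) = 1279*(-1/6419) = -1279/6419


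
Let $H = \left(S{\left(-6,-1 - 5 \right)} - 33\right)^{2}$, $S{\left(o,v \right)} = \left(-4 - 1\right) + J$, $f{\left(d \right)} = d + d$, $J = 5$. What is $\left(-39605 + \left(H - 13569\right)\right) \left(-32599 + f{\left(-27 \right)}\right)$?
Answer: $1700731505$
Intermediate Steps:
$f{\left(d \right)} = 2 d$
$S{\left(o,v \right)} = 0$ ($S{\left(o,v \right)} = \left(-4 - 1\right) + 5 = -5 + 5 = 0$)
$H = 1089$ ($H = \left(0 - 33\right)^{2} = \left(-33\right)^{2} = 1089$)
$\left(-39605 + \left(H - 13569\right)\right) \left(-32599 + f{\left(-27 \right)}\right) = \left(-39605 + \left(1089 - 13569\right)\right) \left(-32599 + 2 \left(-27\right)\right) = \left(-39605 + \left(1089 - 13569\right)\right) \left(-32599 - 54\right) = \left(-39605 - 12480\right) \left(-32653\right) = \left(-52085\right) \left(-32653\right) = 1700731505$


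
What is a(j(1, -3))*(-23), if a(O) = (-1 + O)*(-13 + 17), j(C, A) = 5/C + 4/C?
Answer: -736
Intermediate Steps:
j(C, A) = 9/C
a(O) = -4 + 4*O (a(O) = (-1 + O)*4 = -4 + 4*O)
a(j(1, -3))*(-23) = (-4 + 4*(9/1))*(-23) = (-4 + 4*(9*1))*(-23) = (-4 + 4*9)*(-23) = (-4 + 36)*(-23) = 32*(-23) = -736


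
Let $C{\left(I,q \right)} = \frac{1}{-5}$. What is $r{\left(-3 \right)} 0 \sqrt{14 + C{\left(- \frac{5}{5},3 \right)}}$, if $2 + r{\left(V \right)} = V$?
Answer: $0$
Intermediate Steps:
$r{\left(V \right)} = -2 + V$
$C{\left(I,q \right)} = - \frac{1}{5}$
$r{\left(-3 \right)} 0 \sqrt{14 + C{\left(- \frac{5}{5},3 \right)}} = \left(-2 - 3\right) 0 \sqrt{14 - \frac{1}{5}} = \left(-5\right) 0 \sqrt{\frac{69}{5}} = 0 \frac{\sqrt{345}}{5} = 0$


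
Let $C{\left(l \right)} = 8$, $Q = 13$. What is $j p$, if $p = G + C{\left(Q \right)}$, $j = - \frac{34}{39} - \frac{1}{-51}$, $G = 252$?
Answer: $- \frac{11300}{51} \approx -221.57$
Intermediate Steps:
$j = - \frac{565}{663}$ ($j = \left(-34\right) \frac{1}{39} - - \frac{1}{51} = - \frac{34}{39} + \frac{1}{51} = - \frac{565}{663} \approx -0.85219$)
$p = 260$ ($p = 252 + 8 = 260$)
$j p = \left(- \frac{565}{663}\right) 260 = - \frac{11300}{51}$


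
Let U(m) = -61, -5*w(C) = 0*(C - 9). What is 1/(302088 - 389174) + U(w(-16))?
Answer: -5312247/87086 ≈ -61.000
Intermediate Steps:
w(C) = 0 (w(C) = -0*(C - 9) = -0*(-9 + C) = -1/5*0 = 0)
1/(302088 - 389174) + U(w(-16)) = 1/(302088 - 389174) - 61 = 1/(-87086) - 61 = -1/87086 - 61 = -5312247/87086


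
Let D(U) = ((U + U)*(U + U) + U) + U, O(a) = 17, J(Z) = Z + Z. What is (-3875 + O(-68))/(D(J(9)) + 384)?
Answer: -643/286 ≈ -2.2483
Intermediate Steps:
J(Z) = 2*Z
D(U) = 2*U + 4*U**2 (D(U) = ((2*U)*(2*U) + U) + U = (4*U**2 + U) + U = (U + 4*U**2) + U = 2*U + 4*U**2)
(-3875 + O(-68))/(D(J(9)) + 384) = (-3875 + 17)/(2*(2*9)*(1 + 2*(2*9)) + 384) = -3858/(2*18*(1 + 2*18) + 384) = -3858/(2*18*(1 + 36) + 384) = -3858/(2*18*37 + 384) = -3858/(1332 + 384) = -3858/1716 = -3858*1/1716 = -643/286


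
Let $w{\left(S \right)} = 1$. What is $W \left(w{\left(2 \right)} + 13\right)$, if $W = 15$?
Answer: $210$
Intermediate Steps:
$W \left(w{\left(2 \right)} + 13\right) = 15 \left(1 + 13\right) = 15 \cdot 14 = 210$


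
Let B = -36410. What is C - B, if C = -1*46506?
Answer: -10096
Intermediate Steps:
C = -46506
C - B = -46506 - 1*(-36410) = -46506 + 36410 = -10096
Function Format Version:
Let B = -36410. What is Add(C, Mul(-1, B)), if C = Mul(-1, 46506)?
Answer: -10096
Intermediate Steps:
C = -46506
Add(C, Mul(-1, B)) = Add(-46506, Mul(-1, -36410)) = Add(-46506, 36410) = -10096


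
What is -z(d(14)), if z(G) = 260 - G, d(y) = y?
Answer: -246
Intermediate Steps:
-z(d(14)) = -(260 - 1*14) = -(260 - 14) = -1*246 = -246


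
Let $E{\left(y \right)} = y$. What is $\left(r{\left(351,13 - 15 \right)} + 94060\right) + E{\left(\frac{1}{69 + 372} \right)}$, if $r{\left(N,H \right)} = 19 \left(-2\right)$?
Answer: $\frac{41463703}{441} \approx 94022.0$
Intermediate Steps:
$r{\left(N,H \right)} = -38$
$\left(r{\left(351,13 - 15 \right)} + 94060\right) + E{\left(\frac{1}{69 + 372} \right)} = \left(-38 + 94060\right) + \frac{1}{69 + 372} = 94022 + \frac{1}{441} = \frac{41463703}{441}$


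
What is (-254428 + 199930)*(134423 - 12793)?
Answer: -6628591740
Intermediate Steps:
(-254428 + 199930)*(134423 - 12793) = -54498*121630 = -6628591740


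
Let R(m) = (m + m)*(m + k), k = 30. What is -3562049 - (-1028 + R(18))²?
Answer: -4052049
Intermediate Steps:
R(m) = 2*m*(30 + m) (R(m) = (m + m)*(m + 30) = (2*m)*(30 + m) = 2*m*(30 + m))
-3562049 - (-1028 + R(18))² = -3562049 - (-1028 + 2*18*(30 + 18))² = -3562049 - (-1028 + 2*18*48)² = -3562049 - (-1028 + 1728)² = -3562049 - 1*700² = -3562049 - 1*490000 = -3562049 - 490000 = -4052049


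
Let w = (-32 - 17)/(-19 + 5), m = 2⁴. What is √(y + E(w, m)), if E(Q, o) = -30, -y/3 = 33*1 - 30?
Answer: I*√39 ≈ 6.245*I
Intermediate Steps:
m = 16
y = -9 (y = -3*(33*1 - 30) = -3*(33 - 30) = -3*3 = -9)
w = 7/2 (w = -49/(-14) = -49*(-1/14) = 7/2 ≈ 3.5000)
√(y + E(w, m)) = √(-9 - 30) = √(-39) = I*√39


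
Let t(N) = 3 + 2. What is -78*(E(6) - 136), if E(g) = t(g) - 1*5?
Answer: 10608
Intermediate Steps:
t(N) = 5
E(g) = 0 (E(g) = 5 - 1*5 = 5 - 5 = 0)
-78*(E(6) - 136) = -78*(0 - 136) = -78*(-136) = 10608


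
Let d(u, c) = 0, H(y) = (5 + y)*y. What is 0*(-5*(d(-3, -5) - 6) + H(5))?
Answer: 0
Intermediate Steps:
H(y) = y*(5 + y)
0*(-5*(d(-3, -5) - 6) + H(5)) = 0*(-5*(0 - 6) + 5*(5 + 5)) = 0*(-5*(-6) + 5*10) = 0*(30 + 50) = 0*80 = 0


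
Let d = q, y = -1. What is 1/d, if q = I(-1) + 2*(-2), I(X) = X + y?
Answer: -⅙ ≈ -0.16667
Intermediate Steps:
I(X) = -1 + X (I(X) = X - 1 = -1 + X)
q = -6 (q = (-1 - 1) + 2*(-2) = -2 - 4 = -6)
d = -6
1/d = 1/(-6) = -⅙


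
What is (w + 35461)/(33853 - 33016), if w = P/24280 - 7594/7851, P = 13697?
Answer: 6759579823907/159550848360 ≈ 42.366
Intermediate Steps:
w = -76847173/190622280 (w = 13697/24280 - 7594/7851 = -76847173/190622280 ≈ -0.40314)
(w + 35461)/(33853 - 33016) = (-76847173/190622280 + 35461)/(33853 - 33016) = (6759579823907/190622280)/837 = (6759579823907/190622280)*(1/837) = 6759579823907/159550848360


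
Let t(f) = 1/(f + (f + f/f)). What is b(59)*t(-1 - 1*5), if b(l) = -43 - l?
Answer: 102/11 ≈ 9.2727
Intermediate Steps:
t(f) = 1/(1 + 2*f) (t(f) = 1/(f + (f + 1)) = 1/(f + (1 + f)) = 1/(1 + 2*f))
b(59)*t(-1 - 1*5) = (-43 - 1*59)/(1 + 2*(-1 - 1*5)) = (-43 - 59)/(1 + 2*(-1 - 5)) = -102/(1 + 2*(-6)) = -102/(1 - 12) = -102/(-11) = -102*(-1/11) = 102/11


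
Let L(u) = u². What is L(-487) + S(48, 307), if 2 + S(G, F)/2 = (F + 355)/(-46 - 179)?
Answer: 53360801/225 ≈ 2.3716e+5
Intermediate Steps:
S(G, F) = -322/45 - 2*F/225 (S(G, F) = -4 + 2*((F + 355)/(-46 - 179)) = -4 + 2*((355 + F)/(-225)) = -4 + 2*((355 + F)*(-1/225)) = -4 + 2*(-71/45 - F/225) = -4 + (-142/45 - 2*F/225) = -322/45 - 2*F/225)
L(-487) + S(48, 307) = (-487)² + (-322/45 - 2/225*307) = 237169 + (-322/45 - 614/225) = 237169 - 2224/225 = 53360801/225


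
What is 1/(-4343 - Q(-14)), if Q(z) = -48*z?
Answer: -1/5015 ≈ -0.00019940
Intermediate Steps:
1/(-4343 - Q(-14)) = 1/(-4343 - (-48)*(-14)) = 1/(-4343 - 1*672) = 1/(-4343 - 672) = 1/(-5015) = -1/5015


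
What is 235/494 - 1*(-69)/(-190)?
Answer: 139/1235 ≈ 0.11255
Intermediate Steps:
235/494 - 1*(-69)/(-190) = 235*(1/494) + 69*(-1/190) = 235/494 - 69/190 = 139/1235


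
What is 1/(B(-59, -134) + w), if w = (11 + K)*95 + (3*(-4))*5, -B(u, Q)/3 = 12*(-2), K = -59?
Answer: -1/4548 ≈ -0.00021988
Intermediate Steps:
B(u, Q) = 72 (B(u, Q) = -36*(-2) = -3*(-24) = 72)
w = -4620 (w = (11 - 59)*95 + (3*(-4))*5 = -48*95 - 12*5 = -4560 - 60 = -4620)
1/(B(-59, -134) + w) = 1/(72 - 4620) = 1/(-4548) = -1/4548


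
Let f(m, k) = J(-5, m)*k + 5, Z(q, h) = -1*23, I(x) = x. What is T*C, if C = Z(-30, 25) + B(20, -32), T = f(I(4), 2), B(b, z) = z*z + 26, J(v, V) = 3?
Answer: 11297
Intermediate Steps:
Z(q, h) = -23
f(m, k) = 5 + 3*k (f(m, k) = 3*k + 5 = 5 + 3*k)
B(b, z) = 26 + z**2 (B(b, z) = z**2 + 26 = 26 + z**2)
T = 11 (T = 5 + 3*2 = 5 + 6 = 11)
C = 1027 (C = -23 + (26 + (-32)**2) = -23 + (26 + 1024) = -23 + 1050 = 1027)
T*C = 11*1027 = 11297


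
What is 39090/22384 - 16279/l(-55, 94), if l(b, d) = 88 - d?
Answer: 91155919/33576 ≈ 2714.9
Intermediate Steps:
39090/22384 - 16279/l(-55, 94) = 39090/22384 - 16279/(88 - 1*94) = 39090*(1/22384) - 16279/(88 - 94) = 19545/11192 - 16279/(-6) = 19545/11192 - 16279*(-⅙) = 19545/11192 + 16279/6 = 91155919/33576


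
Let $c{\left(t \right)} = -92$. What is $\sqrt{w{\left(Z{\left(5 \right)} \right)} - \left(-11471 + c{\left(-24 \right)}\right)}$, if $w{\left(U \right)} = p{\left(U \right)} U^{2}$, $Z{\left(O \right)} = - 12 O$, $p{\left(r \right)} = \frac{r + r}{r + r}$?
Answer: $\sqrt{15163} \approx 123.14$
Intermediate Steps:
$p{\left(r \right)} = 1$ ($p{\left(r \right)} = \frac{2 r}{2 r} = 2 r \frac{1}{2 r} = 1$)
$w{\left(U \right)} = U^{2}$ ($w{\left(U \right)} = 1 U^{2} = U^{2}$)
$\sqrt{w{\left(Z{\left(5 \right)} \right)} - \left(-11471 + c{\left(-24 \right)}\right)} = \sqrt{\left(\left(-12\right) 5\right)^{2} + \left(11471 - -92\right)} = \sqrt{\left(-60\right)^{2} + \left(11471 + 92\right)} = \sqrt{3600 + 11563} = \sqrt{15163}$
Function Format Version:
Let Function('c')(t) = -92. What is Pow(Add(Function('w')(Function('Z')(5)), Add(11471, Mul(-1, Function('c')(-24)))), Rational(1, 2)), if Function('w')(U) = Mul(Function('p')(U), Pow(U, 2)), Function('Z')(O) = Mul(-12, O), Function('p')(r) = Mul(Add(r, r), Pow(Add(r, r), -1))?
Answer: Pow(15163, Rational(1, 2)) ≈ 123.14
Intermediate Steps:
Function('p')(r) = 1 (Function('p')(r) = Mul(Mul(2, r), Pow(Mul(2, r), -1)) = Mul(Mul(2, r), Mul(Rational(1, 2), Pow(r, -1))) = 1)
Function('w')(U) = Pow(U, 2) (Function('w')(U) = Mul(1, Pow(U, 2)) = Pow(U, 2))
Pow(Add(Function('w')(Function('Z')(5)), Add(11471, Mul(-1, Function('c')(-24)))), Rational(1, 2)) = Pow(Add(Pow(Mul(-12, 5), 2), Add(11471, Mul(-1, -92))), Rational(1, 2)) = Pow(Add(Pow(-60, 2), Add(11471, 92)), Rational(1, 2)) = Pow(Add(3600, 11563), Rational(1, 2)) = Pow(15163, Rational(1, 2))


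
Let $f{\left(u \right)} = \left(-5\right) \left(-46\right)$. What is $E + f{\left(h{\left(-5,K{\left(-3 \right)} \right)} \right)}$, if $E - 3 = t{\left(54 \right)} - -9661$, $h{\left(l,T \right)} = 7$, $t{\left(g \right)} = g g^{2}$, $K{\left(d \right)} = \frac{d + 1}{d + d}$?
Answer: $167358$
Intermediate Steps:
$K{\left(d \right)} = \frac{1 + d}{2 d}$
$t{\left(g \right)} = g^{3}$
$E = 167128$ ($E = 3 - \left(-9661 - 54^{3}\right) = 3 + \left(157464 + 9661\right) = 3 + 167125 = 167128$)
$f{\left(u \right)} = 230$
$E + f{\left(h{\left(-5,K{\left(-3 \right)} \right)} \right)} = 167128 + 230 = 167358$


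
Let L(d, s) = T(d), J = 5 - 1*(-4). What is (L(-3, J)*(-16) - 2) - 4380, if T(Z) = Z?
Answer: -4334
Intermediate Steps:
J = 9 (J = 5 + 4 = 9)
L(d, s) = d
(L(-3, J)*(-16) - 2) - 4380 = (-3*(-16) - 2) - 4380 = (48 - 2) - 4380 = 46 - 4380 = -4334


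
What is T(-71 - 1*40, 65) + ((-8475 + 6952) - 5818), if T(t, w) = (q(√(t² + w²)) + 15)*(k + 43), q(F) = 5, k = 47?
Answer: -5541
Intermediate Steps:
T(t, w) = 1800 (T(t, w) = (5 + 15)*(47 + 43) = 20*90 = 1800)
T(-71 - 1*40, 65) + ((-8475 + 6952) - 5818) = 1800 + ((-8475 + 6952) - 5818) = 1800 + (-1523 - 5818) = 1800 - 7341 = -5541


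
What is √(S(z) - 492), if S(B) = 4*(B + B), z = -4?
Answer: 2*I*√131 ≈ 22.891*I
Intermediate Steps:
S(B) = 8*B (S(B) = 4*(2*B) = 8*B)
√(S(z) - 492) = √(8*(-4) - 492) = √(-32 - 492) = √(-524) = 2*I*√131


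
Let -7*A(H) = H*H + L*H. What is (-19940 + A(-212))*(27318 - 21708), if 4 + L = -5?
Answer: -1045883520/7 ≈ -1.4941e+8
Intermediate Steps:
L = -9 (L = -4 - 5 = -9)
A(H) = -H²/7 + 9*H/7 (A(H) = -(H*H - 9*H)/7 = -(H² - 9*H)/7 = -H²/7 + 9*H/7)
(-19940 + A(-212))*(27318 - 21708) = (-19940 + (⅐)*(-212)*(9 - 1*(-212)))*(27318 - 21708) = (-19940 + (⅐)*(-212)*(9 + 212))*5610 = (-19940 + (⅐)*(-212)*221)*5610 = (-19940 - 46852/7)*5610 = -186432/7*5610 = -1045883520/7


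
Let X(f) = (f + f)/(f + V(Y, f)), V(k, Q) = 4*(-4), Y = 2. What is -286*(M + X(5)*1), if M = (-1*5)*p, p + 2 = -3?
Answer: -6890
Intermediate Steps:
V(k, Q) = -16
X(f) = 2*f/(-16 + f) (X(f) = (f + f)/(f - 16) = (2*f)/(-16 + f) = 2*f/(-16 + f))
p = -5 (p = -2 - 3 = -5)
M = 25 (M = -1*5*(-5) = -5*(-5) = 25)
-286*(M + X(5)*1) = -286*(25 + (2*5/(-16 + 5))*1) = -286*(25 + (2*5/(-11))*1) = -286*(25 + (2*5*(-1/11))*1) = -286*(25 - 10/11*1) = -286*(25 - 10/11) = -286*265/11 = -6890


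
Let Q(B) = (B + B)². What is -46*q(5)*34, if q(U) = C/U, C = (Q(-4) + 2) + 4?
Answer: -21896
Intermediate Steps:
Q(B) = 4*B² (Q(B) = (2*B)² = 4*B²)
C = 70 (C = (4*(-4)² + 2) + 4 = (4*16 + 2) + 4 = (64 + 2) + 4 = 66 + 4 = 70)
q(U) = 70/U
-46*q(5)*34 = -3220/5*34 = -46*14*34 = -644*34 = -21896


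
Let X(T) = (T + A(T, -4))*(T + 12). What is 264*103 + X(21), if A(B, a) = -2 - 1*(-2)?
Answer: 27885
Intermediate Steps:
A(B, a) = 0 (A(B, a) = -2 + 2 = 0)
X(T) = T*(12 + T) (X(T) = (T + 0)*(T + 12) = T*(12 + T))
264*103 + X(21) = 264*103 + 21*(12 + 21) = 27192 + 21*33 = 27192 + 693 = 27885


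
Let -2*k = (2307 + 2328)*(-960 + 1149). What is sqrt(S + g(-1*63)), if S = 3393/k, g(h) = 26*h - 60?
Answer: 8*I*sqrt(27928991265)/32445 ≈ 41.207*I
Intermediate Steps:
g(h) = -60 + 26*h
k = -876015/2 (k = -(2307 + 2328)*(-960 + 1149)/2 = -4635*189/2 = -1/2*876015 = -876015/2 ≈ -4.3801e+5)
S = -754/97335 (S = 3393/(-876015/2) = 3393*(-2/876015) = -754/97335 ≈ -0.0077464)
sqrt(S + g(-1*63)) = sqrt(-754/97335 + (-60 + 26*(-1*63))) = sqrt(-754/97335 + (-60 + 26*(-63))) = sqrt(-754/97335 + (-60 - 1638)) = sqrt(-754/97335 - 1698) = sqrt(-165275584/97335) = 8*I*sqrt(27928991265)/32445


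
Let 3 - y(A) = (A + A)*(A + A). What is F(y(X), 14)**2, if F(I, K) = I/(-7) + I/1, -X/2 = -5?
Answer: 5673924/49 ≈ 1.1579e+5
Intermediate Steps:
X = 10 (X = -2*(-5) = 10)
y(A) = 3 - 4*A**2 (y(A) = 3 - (A + A)*(A + A) = 3 - 2*A*2*A = 3 - 4*A**2)
F(I, K) = 6*I/7 (F(I, K) = I*(-1/7) + I*1 = -I/7 + I = 6*I/7)
F(y(X), 14)**2 = (6*(3 - 4*10**2)/7)**2 = (6*(3 - 4*100)/7)**2 = (6*(3 - 400)/7)**2 = ((6/7)*(-397))**2 = (-2382/7)**2 = 5673924/49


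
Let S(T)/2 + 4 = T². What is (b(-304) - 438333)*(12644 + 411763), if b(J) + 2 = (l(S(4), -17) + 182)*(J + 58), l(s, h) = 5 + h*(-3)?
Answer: -210880623381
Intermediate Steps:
S(T) = -8 + 2*T²
l(s, h) = 5 - 3*h
b(J) = 13802 + 238*J (b(J) = -2 + ((5 - 3*(-17)) + 182)*(J + 58) = -2 + ((5 + 51) + 182)*(58 + J) = -2 + (56 + 182)*(58 + J) = -2 + 238*(58 + J) = -2 + (13804 + 238*J) = 13802 + 238*J)
(b(-304) - 438333)*(12644 + 411763) = ((13802 + 238*(-304)) - 438333)*(12644 + 411763) = ((13802 - 72352) - 438333)*424407 = (-58550 - 438333)*424407 = -496883*424407 = -210880623381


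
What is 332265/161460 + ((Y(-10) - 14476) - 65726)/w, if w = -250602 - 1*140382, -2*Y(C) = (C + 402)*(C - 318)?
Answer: 183999685/87678162 ≈ 2.0986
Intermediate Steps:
Y(C) = -(-318 + C)*(402 + C)/2 (Y(C) = -(C + 402)*(C - 318)/2 = -(402 + C)*(-318 + C)/2 = -(-318 + C)*(402 + C)/2)
w = -390984 (w = -250602 - 140382 = -390984)
332265/161460 + ((Y(-10) - 14476) - 65726)/w = 332265/161460 + (((63918 - 42*(-10) - 1/2*(-10)**2) - 14476) - 65726)/(-390984) = 332265*(1/161460) + (((63918 + 420 - 1/2*100) - 14476) - 65726)*(-1/390984) = 22151/10764 + (((63918 + 420 - 50) - 14476) - 65726)*(-1/390984) = 22151/10764 + ((64288 - 14476) - 65726)*(-1/390984) = 22151/10764 + (49812 - 65726)*(-1/390984) = 22151/10764 - 15914*(-1/390984) = 22151/10764 + 7957/195492 = 183999685/87678162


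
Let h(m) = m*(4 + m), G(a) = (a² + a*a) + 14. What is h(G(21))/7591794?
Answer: 19200/180757 ≈ 0.10622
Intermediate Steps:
G(a) = 14 + 2*a² (G(a) = (a² + a²) + 14 = 2*a² + 14 = 14 + 2*a²)
h(G(21))/7591794 = ((14 + 2*21²)*(4 + (14 + 2*21²)))/7591794 = ((14 + 2*441)*(4 + (14 + 2*441)))*(1/7591794) = ((14 + 882)*(4 + (14 + 882)))*(1/7591794) = (896*(4 + 896))*(1/7591794) = (896*900)*(1/7591794) = 806400*(1/7591794) = 19200/180757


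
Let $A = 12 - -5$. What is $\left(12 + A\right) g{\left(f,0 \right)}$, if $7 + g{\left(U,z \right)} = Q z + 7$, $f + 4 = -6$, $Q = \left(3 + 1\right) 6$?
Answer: $0$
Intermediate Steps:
$Q = 24$ ($Q = 4 \cdot 6 = 24$)
$f = -10$ ($f = -4 - 6 = -10$)
$g{\left(U,z \right)} = 24 z$ ($g{\left(U,z \right)} = -7 + \left(24 z + 7\right) = -7 + \left(7 + 24 z\right) = 24 z$)
$A = 17$ ($A = 12 + 5 = 17$)
$\left(12 + A\right) g{\left(f,0 \right)} = \left(12 + 17\right) 24 \cdot 0 = 29 \cdot 0 = 0$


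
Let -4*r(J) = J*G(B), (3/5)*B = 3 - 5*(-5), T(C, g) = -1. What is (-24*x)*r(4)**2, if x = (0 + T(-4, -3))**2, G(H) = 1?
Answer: -24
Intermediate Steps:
B = 140/3 (B = 5*(3 - 5*(-5))/3 = 5*(3 + 25)/3 = (5/3)*28 = 140/3 ≈ 46.667)
x = 1 (x = (0 - 1)**2 = (-1)**2 = 1)
r(J) = -J/4
(-24*x)*r(4)**2 = (-24*1)*(-1/4*4)**2 = -24*(-1)**2 = -24*1 = -24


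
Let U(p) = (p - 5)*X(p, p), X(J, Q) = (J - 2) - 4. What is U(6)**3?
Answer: 0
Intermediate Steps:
X(J, Q) = -6 + J (X(J, Q) = (-2 + J) - 4 = -6 + J)
U(p) = (-6 + p)*(-5 + p) (U(p) = (p - 5)*(-6 + p) = (-5 + p)*(-6 + p) = (-6 + p)*(-5 + p))
U(6)**3 = ((-6 + 6)*(-5 + 6))**3 = (0*1)**3 = 0**3 = 0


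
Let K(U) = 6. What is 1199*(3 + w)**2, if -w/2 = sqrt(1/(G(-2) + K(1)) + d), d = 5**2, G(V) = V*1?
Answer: 131890 - 7194*sqrt(101) ≈ 59591.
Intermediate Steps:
G(V) = V
d = 25
w = -sqrt(101) (w = -2*sqrt(1/(-2 + 6) + 25) = -2*sqrt(1/4 + 25) = -sqrt(101) ≈ -10.050)
1199*(3 + w)**2 = 1199*(3 - sqrt(101))**2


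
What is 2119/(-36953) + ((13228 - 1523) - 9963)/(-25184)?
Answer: -58868511/465312176 ≈ -0.12651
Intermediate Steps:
2119/(-36953) + ((13228 - 1523) - 9963)/(-25184) = 2119*(-1/36953) + (11705 - 9963)*(-1/25184) = -2119/36953 + 1742*(-1/25184) = -2119/36953 - 871/12592 = -58868511/465312176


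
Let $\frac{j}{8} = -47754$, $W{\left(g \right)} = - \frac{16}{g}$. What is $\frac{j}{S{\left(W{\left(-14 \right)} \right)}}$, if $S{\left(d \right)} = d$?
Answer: $-334278$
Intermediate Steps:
$j = -382032$ ($j = 8 \left(-47754\right) = -382032$)
$\frac{j}{S{\left(W{\left(-14 \right)} \right)}} = - \frac{382032}{\left(-16\right) \frac{1}{-14}} = - \frac{382032}{\left(-16\right) \left(- \frac{1}{14}\right)} = - \frac{382032}{\frac{8}{7}} = \left(-382032\right) \frac{7}{8} = -334278$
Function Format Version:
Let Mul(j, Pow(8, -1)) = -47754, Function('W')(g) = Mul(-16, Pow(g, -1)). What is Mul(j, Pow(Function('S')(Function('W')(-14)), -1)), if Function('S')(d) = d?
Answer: -334278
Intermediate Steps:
j = -382032 (j = Mul(8, -47754) = -382032)
Mul(j, Pow(Function('S')(Function('W')(-14)), -1)) = Mul(-382032, Pow(Mul(-16, Pow(-14, -1)), -1)) = Mul(-382032, Pow(Mul(-16, Rational(-1, 14)), -1)) = Mul(-382032, Pow(Rational(8, 7), -1)) = Mul(-382032, Rational(7, 8)) = -334278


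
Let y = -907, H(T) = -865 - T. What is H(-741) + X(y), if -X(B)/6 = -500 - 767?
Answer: 7478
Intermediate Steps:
X(B) = 7602 (X(B) = -6*(-500 - 767) = -6*(-1267) = 7602)
H(-741) + X(y) = (-865 - 1*(-741)) + 7602 = (-865 + 741) + 7602 = -124 + 7602 = 7478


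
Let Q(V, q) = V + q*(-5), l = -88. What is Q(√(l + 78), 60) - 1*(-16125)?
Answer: 15825 + I*√10 ≈ 15825.0 + 3.1623*I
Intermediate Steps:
Q(V, q) = V - 5*q
Q(√(l + 78), 60) - 1*(-16125) = (√(-88 + 78) - 5*60) - 1*(-16125) = (√(-10) - 300) + 16125 = (I*√10 - 300) + 16125 = (-300 + I*√10) + 16125 = 15825 + I*√10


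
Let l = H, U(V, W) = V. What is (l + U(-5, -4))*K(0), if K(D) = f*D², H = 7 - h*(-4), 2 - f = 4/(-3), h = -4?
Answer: 0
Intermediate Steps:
f = 10/3 (f = 2 - 4/(-3) = 2 - 4*(-1)/3 = 2 - 1*(-4/3) = 2 + 4/3 = 10/3 ≈ 3.3333)
H = -9 (H = 7 - (-4)*(-4) = 7 - 1*16 = 7 - 16 = -9)
l = -9
K(D) = 10*D²/3
(l + U(-5, -4))*K(0) = (-9 - 5)*((10/3)*0²) = -140*0/3 = -14*0 = 0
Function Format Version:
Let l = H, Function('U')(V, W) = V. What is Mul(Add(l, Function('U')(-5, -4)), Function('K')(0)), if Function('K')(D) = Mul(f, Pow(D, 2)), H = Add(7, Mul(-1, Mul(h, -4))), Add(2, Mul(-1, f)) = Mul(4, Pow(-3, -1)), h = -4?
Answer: 0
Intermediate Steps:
f = Rational(10, 3) (f = Add(2, Mul(-1, Mul(4, Pow(-3, -1)))) = Add(2, Mul(-1, Mul(4, Rational(-1, 3)))) = Add(2, Mul(-1, Rational(-4, 3))) = Add(2, Rational(4, 3)) = Rational(10, 3) ≈ 3.3333)
H = -9 (H = Add(7, Mul(-1, Mul(-4, -4))) = Add(7, Mul(-1, 16)) = Add(7, -16) = -9)
l = -9
Function('K')(D) = Mul(Rational(10, 3), Pow(D, 2))
Mul(Add(l, Function('U')(-5, -4)), Function('K')(0)) = Mul(Add(-9, -5), Mul(Rational(10, 3), Pow(0, 2))) = Mul(-14, Mul(Rational(10, 3), 0)) = Mul(-14, 0) = 0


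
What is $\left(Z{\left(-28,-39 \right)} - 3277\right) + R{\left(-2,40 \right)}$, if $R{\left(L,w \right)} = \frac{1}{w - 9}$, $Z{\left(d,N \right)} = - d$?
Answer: $- \frac{100718}{31} \approx -3249.0$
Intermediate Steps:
$R{\left(L,w \right)} = \frac{1}{-9 + w}$
$\left(Z{\left(-28,-39 \right)} - 3277\right) + R{\left(-2,40 \right)} = \left(\left(-1\right) \left(-28\right) - 3277\right) + \frac{1}{-9 + 40} = \left(28 - 3277\right) + \frac{1}{31} = -3249 + \frac{1}{31} = - \frac{100718}{31}$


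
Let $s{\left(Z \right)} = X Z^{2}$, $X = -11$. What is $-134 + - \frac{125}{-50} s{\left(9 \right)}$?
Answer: $- \frac{4723}{2} \approx -2361.5$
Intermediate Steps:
$s{\left(Z \right)} = - 11 Z^{2}$
$-134 + - \frac{125}{-50} s{\left(9 \right)} = -134 + - \frac{125}{-50} \left(- 11 \cdot 9^{2}\right) = -134 + \left(-125\right) \left(- \frac{1}{50}\right) \left(\left(-11\right) 81\right) = -134 + \frac{5}{2} \left(-891\right) = -134 - \frac{4455}{2} = - \frac{4723}{2}$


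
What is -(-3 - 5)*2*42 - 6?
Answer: 666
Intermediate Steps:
-(-3 - 5)*2*42 - 6 = -(-8)*2*42 - 6 = -1*(-16)*42 - 6 = 16*42 - 6 = 672 - 6 = 666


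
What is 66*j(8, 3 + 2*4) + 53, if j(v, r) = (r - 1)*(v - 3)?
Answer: 3353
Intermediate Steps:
j(v, r) = (-1 + r)*(-3 + v)
66*j(8, 3 + 2*4) + 53 = 66*(3 - 1*8 - 3*(3 + 2*4) + (3 + 2*4)*8) + 53 = 66*(3 - 8 - 3*(3 + 8) + (3 + 8)*8) + 53 = 66*(3 - 8 - 3*11 + 11*8) + 53 = 66*(3 - 8 - 33 + 88) + 53 = 66*50 + 53 = 3300 + 53 = 3353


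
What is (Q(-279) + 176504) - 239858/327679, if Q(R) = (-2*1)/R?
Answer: 16136360261240/91422441 ≈ 1.7650e+5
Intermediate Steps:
Q(R) = -2/R
(Q(-279) + 176504) - 239858/327679 = (-2/(-279) + 176504) - 239858/327679 = (-2*(-1/279) + 176504) - 239858*1/327679 = (2/279 + 176504) - 239858/327679 = 49244618/279 - 239858/327679 = 16136360261240/91422441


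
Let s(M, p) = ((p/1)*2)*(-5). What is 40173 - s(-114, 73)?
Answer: 40903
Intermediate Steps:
s(M, p) = -10*p (s(M, p) = ((p*1)*2)*(-5) = (p*2)*(-5) = (2*p)*(-5) = -10*p)
40173 - s(-114, 73) = 40173 - (-10)*73 = 40173 - 1*(-730) = 40173 + 730 = 40903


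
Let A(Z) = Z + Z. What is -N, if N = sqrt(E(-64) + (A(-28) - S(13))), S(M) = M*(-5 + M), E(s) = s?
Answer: -4*I*sqrt(14) ≈ -14.967*I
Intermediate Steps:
A(Z) = 2*Z
N = 4*I*sqrt(14) (N = sqrt(-64 + (2*(-28) - 13*(-5 + 13))) = sqrt(-64 + (-56 - 13*8)) = sqrt(-64 + (-56 - 1*104)) = sqrt(-64 + (-56 - 104)) = sqrt(-64 - 160) = sqrt(-224) = 4*I*sqrt(14) ≈ 14.967*I)
-N = -4*I*sqrt(14)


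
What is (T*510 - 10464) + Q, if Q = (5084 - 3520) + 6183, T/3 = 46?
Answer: 67663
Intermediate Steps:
T = 138 (T = 3*46 = 138)
Q = 7747 (Q = 1564 + 6183 = 7747)
(T*510 - 10464) + Q = (138*510 - 10464) + 7747 = (70380 - 10464) + 7747 = 59916 + 7747 = 67663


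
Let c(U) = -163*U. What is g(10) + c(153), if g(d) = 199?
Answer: -24740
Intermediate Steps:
g(10) + c(153) = 199 - 163*153 = 199 - 24939 = -24740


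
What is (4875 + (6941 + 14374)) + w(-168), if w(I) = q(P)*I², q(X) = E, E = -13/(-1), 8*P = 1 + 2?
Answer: 393102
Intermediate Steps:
P = 3/8 (P = (1 + 2)/8 = (⅛)*3 = 3/8 ≈ 0.37500)
E = 13 (E = -13*(-1) = 13)
q(X) = 13
w(I) = 13*I²
(4875 + (6941 + 14374)) + w(-168) = (4875 + (6941 + 14374)) + 13*(-168)² = (4875 + 21315) + 13*28224 = 26190 + 366912 = 393102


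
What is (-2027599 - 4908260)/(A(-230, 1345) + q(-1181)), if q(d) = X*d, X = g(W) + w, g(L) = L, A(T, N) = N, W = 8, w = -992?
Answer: -990837/166207 ≈ -5.9615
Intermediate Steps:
X = -984 (X = 8 - 992 = -984)
q(d) = -984*d
(-2027599 - 4908260)/(A(-230, 1345) + q(-1181)) = (-2027599 - 4908260)/(1345 - 984*(-1181)) = -6935859/(1345 + 1162104) = -6935859/1163449 = -6935859*1/1163449 = -990837/166207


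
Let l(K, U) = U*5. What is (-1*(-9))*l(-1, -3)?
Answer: -135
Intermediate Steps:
l(K, U) = 5*U
(-1*(-9))*l(-1, -3) = (-1*(-9))*(5*(-3)) = 9*(-15) = -135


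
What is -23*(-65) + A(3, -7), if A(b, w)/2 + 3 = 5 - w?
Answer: 1513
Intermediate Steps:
A(b, w) = 4 - 2*w (A(b, w) = -6 + 2*(5 - w) = -6 + (10 - 2*w) = 4 - 2*w)
-23*(-65) + A(3, -7) = -23*(-65) + (4 - 2*(-7)) = 1495 + (4 + 14) = 1495 + 18 = 1513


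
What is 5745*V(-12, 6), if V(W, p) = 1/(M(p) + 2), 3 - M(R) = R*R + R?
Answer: -5745/37 ≈ -155.27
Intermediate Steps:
M(R) = 3 - R - R² (M(R) = 3 - (R*R + R) = 3 - (R² + R) = 3 - (R + R²) = 3 + (-R - R²) = 3 - R - R²)
V(W, p) = 1/(5 - p - p²) (V(W, p) = 1/((3 - p - p²) + 2) = 1/(5 - p - p²))
5745*V(-12, 6) = 5745*(-1/(-5 + 6 + 6²)) = 5745*(-1/(-5 + 6 + 36)) = 5745*(-1/37) = -5745/37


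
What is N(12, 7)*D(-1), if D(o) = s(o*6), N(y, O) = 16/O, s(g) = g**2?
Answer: 576/7 ≈ 82.286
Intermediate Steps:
D(o) = 36*o**2 (D(o) = (o*6)**2 = (6*o)**2 = 36*o**2)
N(12, 7)*D(-1) = (16/7)*(36*(-1)**2) = (16*(1/7))*(36*1) = (16/7)*36 = 576/7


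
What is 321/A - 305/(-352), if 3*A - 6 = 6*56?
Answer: 24627/6688 ≈ 3.6823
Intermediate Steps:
A = 114 (A = 2 + (6*56)/3 = 2 + (1/3)*336 = 2 + 112 = 114)
321/A - 305/(-352) = 321/114 - 305/(-352) = 321*(1/114) - 305*(-1/352) = 107/38 + 305/352 = 24627/6688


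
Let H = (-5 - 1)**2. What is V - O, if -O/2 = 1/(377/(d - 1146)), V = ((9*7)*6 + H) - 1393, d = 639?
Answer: -28469/29 ≈ -981.69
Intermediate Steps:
H = 36 (H = (-6)**2 = 36)
V = -979 (V = ((9*7)*6 + 36) - 1393 = (63*6 + 36) - 1393 = (378 + 36) - 1393 = 414 - 1393 = -979)
O = 78/29 (O = -2/(377/(639 - 1146)) = -2/(377/(-507)) = -2/(377*(-1/507)) = -2/(-29/39) = -2*(-39/29) = 78/29 ≈ 2.6897)
V - O = -979 - 1*78/29 = -979 - 78/29 = -28469/29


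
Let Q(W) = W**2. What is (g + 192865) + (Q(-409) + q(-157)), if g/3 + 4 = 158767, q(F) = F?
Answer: 836278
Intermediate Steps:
g = 476289 (g = -12 + 3*158767 = -12 + 476301 = 476289)
(g + 192865) + (Q(-409) + q(-157)) = (476289 + 192865) + ((-409)**2 - 157) = 669154 + (167281 - 157) = 669154 + 167124 = 836278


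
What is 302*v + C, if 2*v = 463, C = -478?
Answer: 69435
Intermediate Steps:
v = 463/2 (v = (1/2)*463 = 463/2 ≈ 231.50)
302*v + C = 302*(463/2) - 478 = 69913 - 478 = 69435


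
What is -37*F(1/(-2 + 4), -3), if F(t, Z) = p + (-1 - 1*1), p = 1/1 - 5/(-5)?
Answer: 0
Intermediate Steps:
p = 2 (p = 1*1 - 5*(-⅕) = 1 + 1 = 2)
F(t, Z) = 0 (F(t, Z) = 2 + (-1 - 1*1) = 2 + (-1 - 1) = 2 - 2 = 0)
-37*F(1/(-2 + 4), -3) = -37*0 = 0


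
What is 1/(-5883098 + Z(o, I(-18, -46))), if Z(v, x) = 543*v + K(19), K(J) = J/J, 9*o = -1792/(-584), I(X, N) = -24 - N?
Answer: -219/1288357699 ≈ -1.6998e-7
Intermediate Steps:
o = 224/657 (o = (-1792/(-584))/9 = (-1792*(-1/584))/9 = (⅑)*(224/73) = 224/657 ≈ 0.34094)
K(J) = 1
Z(v, x) = 1 + 543*v (Z(v, x) = 543*v + 1 = 1 + 543*v)
1/(-5883098 + Z(o, I(-18, -46))) = 1/(-5883098 + (1 + 543*(224/657))) = 1/(-5883098 + (1 + 40544/219)) = 1/(-5883098 + 40763/219) = 1/(-1288357699/219) = -219/1288357699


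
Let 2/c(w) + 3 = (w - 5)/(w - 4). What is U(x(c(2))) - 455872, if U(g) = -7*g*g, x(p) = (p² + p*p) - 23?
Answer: -37140007/81 ≈ -4.5852e+5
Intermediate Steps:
c(w) = 2/(-3 + (-5 + w)/(-4 + w)) (c(w) = 2/(-3 + (w - 5)/(w - 4)) = 2/(-3 + (-5 + w)/(-4 + w)))
x(p) = -23 + 2*p² (x(p) = (p² + p²) - 23 = 2*p² - 23 = -23 + 2*p²)
U(g) = -7*g²
U(x(c(2))) - 455872 = -7*(-23 + 2*(2*(4 - 1*2)/(-7 + 2*2))²)² - 455872 = -7*(-23 + 2*(2*(4 - 2)/(-7 + 4))²)² - 455872 = -7*(-23 + 2*(2*2/(-3))²)² - 455872 = -7*(-23 + 2*(2*(-⅓)*2)²)² - 455872 = -7*(-23 + 2*(-4/3)²)² - 455872 = -7*(-23 + 2*(16/9))² - 455872 = -7*(-23 + 32/9)² - 455872 = -7*(-175/9)² - 455872 = -7*30625/81 - 455872 = -214375/81 - 455872 = -37140007/81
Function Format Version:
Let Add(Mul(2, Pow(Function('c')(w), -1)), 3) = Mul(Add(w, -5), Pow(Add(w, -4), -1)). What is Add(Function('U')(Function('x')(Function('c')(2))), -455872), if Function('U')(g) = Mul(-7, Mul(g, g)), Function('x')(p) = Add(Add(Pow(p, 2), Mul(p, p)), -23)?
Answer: Rational(-37140007, 81) ≈ -4.5852e+5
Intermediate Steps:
Function('c')(w) = Mul(2, Pow(Add(-3, Mul(Pow(Add(-4, w), -1), Add(-5, w))), -1)) (Function('c')(w) = Mul(2, Pow(Add(-3, Mul(Add(w, -5), Pow(Add(w, -4), -1))), -1)) = Mul(2, Pow(Add(-3, Mul(Add(-5, w), Pow(Add(-4, w), -1))), -1)) = Mul(2, Pow(Add(-3, Mul(Pow(Add(-4, w), -1), Add(-5, w))), -1)))
Function('x')(p) = Add(-23, Mul(2, Pow(p, 2))) (Function('x')(p) = Add(Add(Pow(p, 2), Pow(p, 2)), -23) = Add(Mul(2, Pow(p, 2)), -23) = Add(-23, Mul(2, Pow(p, 2))))
Function('U')(g) = Mul(-7, Pow(g, 2))
Add(Function('U')(Function('x')(Function('c')(2))), -455872) = Add(Mul(-7, Pow(Add(-23, Mul(2, Pow(Mul(2, Pow(Add(-7, Mul(2, 2)), -1), Add(4, Mul(-1, 2))), 2))), 2)), -455872) = Add(Mul(-7, Pow(Add(-23, Mul(2, Pow(Mul(2, Pow(Add(-7, 4), -1), Add(4, -2)), 2))), 2)), -455872) = Add(Mul(-7, Pow(Add(-23, Mul(2, Pow(Mul(2, Pow(-3, -1), 2), 2))), 2)), -455872) = Add(Mul(-7, Pow(Add(-23, Mul(2, Pow(Mul(2, Rational(-1, 3), 2), 2))), 2)), -455872) = Add(Mul(-7, Pow(Add(-23, Mul(2, Pow(Rational(-4, 3), 2))), 2)), -455872) = Add(Mul(-7, Pow(Add(-23, Mul(2, Rational(16, 9))), 2)), -455872) = Add(Mul(-7, Pow(Add(-23, Rational(32, 9)), 2)), -455872) = Add(Mul(-7, Pow(Rational(-175, 9), 2)), -455872) = Add(Mul(-7, Rational(30625, 81)), -455872) = Add(Rational(-214375, 81), -455872) = Rational(-37140007, 81)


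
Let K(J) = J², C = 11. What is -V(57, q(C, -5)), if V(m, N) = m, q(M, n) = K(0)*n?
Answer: -57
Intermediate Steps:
q(M, n) = 0 (q(M, n) = 0²*n = 0*n = 0)
-V(57, q(C, -5)) = -1*57 = -57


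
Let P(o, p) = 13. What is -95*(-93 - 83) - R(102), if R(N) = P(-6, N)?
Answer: 16707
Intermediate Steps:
R(N) = 13
-95*(-93 - 83) - R(102) = -95*(-93 - 83) - 1*13 = -95*(-176) - 13 = 16720 - 13 = 16707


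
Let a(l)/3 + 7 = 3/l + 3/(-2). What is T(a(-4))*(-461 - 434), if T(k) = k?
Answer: 99345/4 ≈ 24836.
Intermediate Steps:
a(l) = -51/2 + 9/l (a(l) = -21 + 3*(3/l + 3/(-2)) = -21 + 3*(3/l + 3*(-½)) = -21 + 3*(3/l - 3/2) = -21 + 3*(-3/2 + 3/l) = -21 + (-9/2 + 9/l) = -51/2 + 9/l)
T(a(-4))*(-461 - 434) = (-51/2 + 9/(-4))*(-461 - 434) = (-51/2 + 9*(-¼))*(-895) = (-51/2 - 9/4)*(-895) = -111/4*(-895) = 99345/4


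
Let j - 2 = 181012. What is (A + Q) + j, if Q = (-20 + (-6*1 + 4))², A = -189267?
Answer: -7769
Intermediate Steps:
j = 181014 (j = 2 + 181012 = 181014)
Q = 484 (Q = (-20 + (-6 + 4))² = (-20 - 2)² = (-22)² = 484)
(A + Q) + j = (-189267 + 484) + 181014 = -188783 + 181014 = -7769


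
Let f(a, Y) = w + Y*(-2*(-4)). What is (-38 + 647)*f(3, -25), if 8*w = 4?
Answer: -242991/2 ≈ -1.2150e+5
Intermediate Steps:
w = ½ (w = (⅛)*4 = ½ ≈ 0.50000)
f(a, Y) = ½ + 8*Y (f(a, Y) = ½ + Y*(-2*(-4)) = ½ + Y*8 = ½ + 8*Y)
(-38 + 647)*f(3, -25) = (-38 + 647)*(½ + 8*(-25)) = 609*(½ - 200) = 609*(-399/2) = -242991/2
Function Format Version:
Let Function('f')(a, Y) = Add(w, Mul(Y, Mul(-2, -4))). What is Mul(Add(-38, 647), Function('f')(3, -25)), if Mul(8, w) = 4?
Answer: Rational(-242991, 2) ≈ -1.2150e+5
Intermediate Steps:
w = Rational(1, 2) (w = Mul(Rational(1, 8), 4) = Rational(1, 2) ≈ 0.50000)
Function('f')(a, Y) = Add(Rational(1, 2), Mul(8, Y)) (Function('f')(a, Y) = Add(Rational(1, 2), Mul(Y, Mul(-2, -4))) = Add(Rational(1, 2), Mul(Y, 8)) = Add(Rational(1, 2), Mul(8, Y)))
Mul(Add(-38, 647), Function('f')(3, -25)) = Mul(Add(-38, 647), Add(Rational(1, 2), Mul(8, -25))) = Mul(609, Add(Rational(1, 2), -200)) = Mul(609, Rational(-399, 2)) = Rational(-242991, 2)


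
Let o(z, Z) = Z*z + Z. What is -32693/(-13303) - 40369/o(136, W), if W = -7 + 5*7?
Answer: -58802637/7290044 ≈ -8.0662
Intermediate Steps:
W = 28 (W = -7 + 35 = 28)
o(z, Z) = Z + Z*z
-32693/(-13303) - 40369/o(136, W) = -32693/(-13303) - 40369*1/(28*(1 + 136)) = -32693*(-1/13303) - 40369/(28*137) = 32693/13303 - 40369/3836 = 32693/13303 - 40369*1/3836 = 32693/13303 - 5767/548 = -58802637/7290044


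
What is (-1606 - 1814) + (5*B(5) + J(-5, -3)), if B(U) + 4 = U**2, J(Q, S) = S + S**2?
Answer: -3309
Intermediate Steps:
B(U) = -4 + U**2
(-1606 - 1814) + (5*B(5) + J(-5, -3)) = (-1606 - 1814) + (5*(-4 + 5**2) - 3*(1 - 3)) = -3420 + (5*(-4 + 25) - 3*(-2)) = -3420 + (5*21 + 6) = -3420 + (105 + 6) = -3420 + 111 = -3309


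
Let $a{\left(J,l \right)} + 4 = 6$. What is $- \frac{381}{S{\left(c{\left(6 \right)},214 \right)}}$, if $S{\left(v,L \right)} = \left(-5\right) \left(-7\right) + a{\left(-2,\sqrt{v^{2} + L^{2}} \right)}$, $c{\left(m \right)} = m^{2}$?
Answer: $- \frac{381}{37} \approx -10.297$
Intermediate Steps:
$a{\left(J,l \right)} = 2$ ($a{\left(J,l \right)} = -4 + 6 = 2$)
$S{\left(v,L \right)} = 37$ ($S{\left(v,L \right)} = \left(-5\right) \left(-7\right) + 2 = 35 + 2 = 37$)
$- \frac{381}{S{\left(c{\left(6 \right)},214 \right)}} = - \frac{381}{37}$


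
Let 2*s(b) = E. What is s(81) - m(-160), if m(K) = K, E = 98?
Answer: 209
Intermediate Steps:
s(b) = 49 (s(b) = (1/2)*98 = 49)
s(81) - m(-160) = 49 - 1*(-160) = 49 + 160 = 209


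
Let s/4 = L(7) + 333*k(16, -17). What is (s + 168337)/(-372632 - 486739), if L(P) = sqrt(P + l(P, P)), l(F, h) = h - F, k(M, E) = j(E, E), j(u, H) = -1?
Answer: -167005/859371 - 4*sqrt(7)/859371 ≈ -0.19435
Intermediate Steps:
k(M, E) = -1
L(P) = sqrt(P) (L(P) = sqrt(P + (P - P)) = sqrt(P + 0) = sqrt(P))
s = -1332 + 4*sqrt(7) (s = 4*(sqrt(7) + 333*(-1)) = 4*(sqrt(7) - 333) = 4*(-333 + sqrt(7)) = -1332 + 4*sqrt(7) ≈ -1321.4)
(s + 168337)/(-372632 - 486739) = ((-1332 + 4*sqrt(7)) + 168337)/(-372632 - 486739) = (167005 + 4*sqrt(7))/(-859371) = (167005 + 4*sqrt(7))*(-1/859371) = -167005/859371 - 4*sqrt(7)/859371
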